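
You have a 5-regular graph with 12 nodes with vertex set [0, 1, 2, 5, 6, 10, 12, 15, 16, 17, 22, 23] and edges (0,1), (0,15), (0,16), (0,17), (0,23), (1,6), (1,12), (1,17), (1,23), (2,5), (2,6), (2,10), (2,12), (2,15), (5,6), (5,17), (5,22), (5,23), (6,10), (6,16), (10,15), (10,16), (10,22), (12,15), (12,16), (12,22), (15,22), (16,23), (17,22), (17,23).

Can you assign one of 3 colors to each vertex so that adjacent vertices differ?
The clique on vertices [0, 1, 17, 23] has size 4 > 3, so it alone needs 4 colors.

No, G is not 3-colorable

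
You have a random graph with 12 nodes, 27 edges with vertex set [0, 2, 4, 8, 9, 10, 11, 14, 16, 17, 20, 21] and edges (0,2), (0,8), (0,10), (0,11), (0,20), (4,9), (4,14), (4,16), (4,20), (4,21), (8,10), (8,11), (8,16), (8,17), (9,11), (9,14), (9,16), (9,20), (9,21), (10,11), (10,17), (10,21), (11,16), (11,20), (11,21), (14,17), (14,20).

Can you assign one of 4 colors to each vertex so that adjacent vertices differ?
A valid 4-coloring: color 1: [2, 4, 11, 17]; color 2: [0, 9]; color 3: [8, 20, 21]; color 4: [10, 14, 16].
(χ(G) = 4 ≤ 4.)

Yes, G is 4-colorable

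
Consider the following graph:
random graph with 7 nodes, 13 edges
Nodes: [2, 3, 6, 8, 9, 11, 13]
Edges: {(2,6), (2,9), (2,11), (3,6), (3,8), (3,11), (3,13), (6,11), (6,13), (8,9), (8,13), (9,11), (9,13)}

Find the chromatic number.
Clique number ω(G) = 3 (lower bound: χ ≥ ω).
Suppose a proper 3-coloring c exists. The clique [2, 6, 11] takes 3 distinct colors; by symmetry let c(2) = 1, c(6) = 2, c(11) = 3.
- Vertex 3: neighbors [6, 11] already have colors [2, 3] ⇒ c(3) = 1.
- Vertex 9: neighbors [2, 11] already have colors [1, 3] ⇒ c(9) = 2.
- Vertex 8: neighbors [3, 9] already have colors [1, 2] ⇒ c(8) = 3.
- Vertex 13: neighbors [3, 6, 8] already have colors [1, 2, 3] — all 3 colors blocked. Contradiction.
The forced assignments end in a contradiction, so G has no proper 3-coloring (χ ≥ 4).
The coloring below uses 4 colors, so χ(G) = 4.
A valid 4-coloring: color 1: [3, 9]; color 2: [11, 13]; color 3: [6, 8]; color 4: [2].

χ(G) = 4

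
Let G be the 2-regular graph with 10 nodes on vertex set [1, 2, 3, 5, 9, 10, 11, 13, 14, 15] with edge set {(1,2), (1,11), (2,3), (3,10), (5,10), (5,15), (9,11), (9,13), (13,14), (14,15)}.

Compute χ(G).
Clique number ω(G) = 2 (lower bound: χ ≥ ω).
The graph is bipartite (no odd cycle), so 2 colors suffice: χ(G) = 2.
A valid 2-coloring: color 1: [1, 3, 5, 9, 14]; color 2: [2, 10, 11, 13, 15].

χ(G) = 2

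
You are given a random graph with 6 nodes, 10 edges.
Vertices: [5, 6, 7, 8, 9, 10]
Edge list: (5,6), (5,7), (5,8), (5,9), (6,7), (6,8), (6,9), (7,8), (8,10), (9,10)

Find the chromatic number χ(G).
Clique number ω(G) = 4 (lower bound: χ ≥ ω).
The clique on [5, 6, 7, 8] has size 4, forcing χ ≥ 4, and the coloring below uses 4 colors, so χ(G) = 4.
A valid 4-coloring: color 1: [5, 10]; color 2: [6]; color 3: [8, 9]; color 4: [7].

χ(G) = 4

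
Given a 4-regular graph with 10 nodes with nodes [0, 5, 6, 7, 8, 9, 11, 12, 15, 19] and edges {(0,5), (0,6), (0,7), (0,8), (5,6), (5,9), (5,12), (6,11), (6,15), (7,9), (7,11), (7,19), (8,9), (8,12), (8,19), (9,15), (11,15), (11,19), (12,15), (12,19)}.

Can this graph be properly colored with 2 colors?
The clique on vertices [0, 5, 6] has size 3 > 2, so it alone needs 3 colors.

No, G is not 2-colorable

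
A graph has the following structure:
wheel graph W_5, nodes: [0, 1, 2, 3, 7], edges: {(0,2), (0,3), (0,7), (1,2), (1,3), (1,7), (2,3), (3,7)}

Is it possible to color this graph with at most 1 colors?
No, G is not 1-colorable

The clique on vertices [0, 2, 3] has size 3 > 1, so it alone needs 3 colors.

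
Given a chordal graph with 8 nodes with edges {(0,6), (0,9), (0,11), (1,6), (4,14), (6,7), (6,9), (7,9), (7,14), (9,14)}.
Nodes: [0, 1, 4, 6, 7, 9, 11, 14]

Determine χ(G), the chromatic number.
χ(G) = 3

Clique number ω(G) = 3 (lower bound: χ ≥ ω).
The clique on [0, 6, 9] has size 3, forcing χ ≥ 3, and the coloring below uses 3 colors, so χ(G) = 3.
A valid 3-coloring: color 1: [1, 4, 9, 11]; color 2: [6, 14]; color 3: [0, 7].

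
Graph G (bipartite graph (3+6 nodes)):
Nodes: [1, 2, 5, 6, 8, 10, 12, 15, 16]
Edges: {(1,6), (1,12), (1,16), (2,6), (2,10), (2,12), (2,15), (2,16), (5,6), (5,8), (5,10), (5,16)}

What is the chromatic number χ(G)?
χ(G) = 2

Clique number ω(G) = 2 (lower bound: χ ≥ ω).
The graph is bipartite (no odd cycle), so 2 colors suffice: χ(G) = 2.
A valid 2-coloring: color 1: [1, 2, 5]; color 2: [6, 8, 10, 12, 15, 16].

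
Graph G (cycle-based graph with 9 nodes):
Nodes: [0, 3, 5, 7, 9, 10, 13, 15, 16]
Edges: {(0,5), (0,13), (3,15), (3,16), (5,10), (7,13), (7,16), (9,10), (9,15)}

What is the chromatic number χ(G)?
χ(G) = 3

Clique number ω(G) = 2 (lower bound: χ ≥ ω).
Odd cycle [5, 0, 13, 7, 16, 3, 15, 9, 10] needs 3 colors (χ ≥ 3).
The coloring below uses 3 colors, so χ(G) = 3.
A valid 3-coloring: color 1: [5, 9, 13, 16]; color 2: [0, 3, 7, 10]; color 3: [15].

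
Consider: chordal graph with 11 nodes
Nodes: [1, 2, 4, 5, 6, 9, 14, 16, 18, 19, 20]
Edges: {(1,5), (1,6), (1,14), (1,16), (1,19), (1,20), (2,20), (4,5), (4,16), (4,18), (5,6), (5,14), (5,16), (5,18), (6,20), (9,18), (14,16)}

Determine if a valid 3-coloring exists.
The clique on vertices [1, 5, 14, 16] has size 4 > 3, so it alone needs 4 colors.

No, G is not 3-colorable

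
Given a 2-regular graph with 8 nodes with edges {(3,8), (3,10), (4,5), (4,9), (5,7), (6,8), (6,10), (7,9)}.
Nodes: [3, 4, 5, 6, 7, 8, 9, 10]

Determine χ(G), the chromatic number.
χ(G) = 2

Clique number ω(G) = 2 (lower bound: χ ≥ ω).
The graph is bipartite (no odd cycle), so 2 colors suffice: χ(G) = 2.
A valid 2-coloring: color 1: [3, 5, 6, 9]; color 2: [4, 7, 8, 10].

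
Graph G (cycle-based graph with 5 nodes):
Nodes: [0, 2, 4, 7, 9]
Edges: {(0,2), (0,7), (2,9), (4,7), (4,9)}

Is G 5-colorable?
A valid 5-coloring: color 1: [0, 4]; color 2: [7, 9]; color 3: [2].
(χ(G) = 3 ≤ 5.)

Yes, G is 5-colorable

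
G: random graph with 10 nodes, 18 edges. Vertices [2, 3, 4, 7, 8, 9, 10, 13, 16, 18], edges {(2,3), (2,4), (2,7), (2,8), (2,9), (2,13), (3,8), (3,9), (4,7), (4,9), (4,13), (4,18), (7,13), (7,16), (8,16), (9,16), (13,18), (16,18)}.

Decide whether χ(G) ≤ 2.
The clique on vertices [2, 4, 7, 13] has size 4 > 2, so it alone needs 4 colors.

No, G is not 2-colorable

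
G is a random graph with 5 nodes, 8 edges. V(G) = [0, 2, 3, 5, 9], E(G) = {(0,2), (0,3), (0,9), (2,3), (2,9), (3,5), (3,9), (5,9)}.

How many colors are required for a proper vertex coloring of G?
Clique number ω(G) = 4 (lower bound: χ ≥ ω).
The clique on [0, 2, 3, 9] has size 4, forcing χ ≥ 4, and the coloring below uses 4 colors, so χ(G) = 4.
A valid 4-coloring: color 1: [3]; color 2: [9]; color 3: [0, 5]; color 4: [2].

χ(G) = 4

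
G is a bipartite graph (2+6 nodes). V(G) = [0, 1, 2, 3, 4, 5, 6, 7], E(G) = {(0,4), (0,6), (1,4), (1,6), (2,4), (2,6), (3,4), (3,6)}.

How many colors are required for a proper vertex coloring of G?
χ(G) = 2

Clique number ω(G) = 2 (lower bound: χ ≥ ω).
The graph is bipartite (no odd cycle), so 2 colors suffice: χ(G) = 2.
A valid 2-coloring: color 1: [4, 5, 6, 7]; color 2: [0, 1, 2, 3].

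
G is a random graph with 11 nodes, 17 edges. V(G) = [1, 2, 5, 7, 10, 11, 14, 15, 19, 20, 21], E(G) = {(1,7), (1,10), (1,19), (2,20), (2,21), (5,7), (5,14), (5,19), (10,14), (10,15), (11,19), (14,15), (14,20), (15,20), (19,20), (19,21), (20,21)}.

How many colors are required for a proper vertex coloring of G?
Clique number ω(G) = 3 (lower bound: χ ≥ ω).
The clique on [2, 20, 21] has size 3, forcing χ ≥ 3, and the coloring below uses 3 colors, so χ(G) = 3.
A valid 3-coloring: color 1: [2, 7, 14, 19]; color 2: [5, 10, 11, 20]; color 3: [1, 15, 21].

χ(G) = 3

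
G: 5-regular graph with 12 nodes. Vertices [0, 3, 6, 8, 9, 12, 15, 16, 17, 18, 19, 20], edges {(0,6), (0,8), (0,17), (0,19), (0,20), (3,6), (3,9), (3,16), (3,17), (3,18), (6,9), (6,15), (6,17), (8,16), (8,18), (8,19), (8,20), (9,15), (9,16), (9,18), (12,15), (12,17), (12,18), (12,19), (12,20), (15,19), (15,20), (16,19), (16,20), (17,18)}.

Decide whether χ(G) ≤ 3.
No, G is not 3-colorable

Suppose a proper 3-coloring c exists. The clique [0, 6, 17] takes 3 distinct colors; by symmetry let c(0) = 1, c(6) = 2, c(17) = 3.
- Vertex 3: neighbors [6, 17] already have colors [2, 3] ⇒ c(3) = 1.
- Vertex 9: neighbors [3, 6] already have colors [1, 2] ⇒ c(9) = 3.
- Vertex 15: neighbors [6, 9] already have colors [2, 3] ⇒ c(15) = 1.
- Vertex 12: neighbors [15, 17] already have colors [1, 3] ⇒ c(12) = 2.
- Vertex 18: neighbors [3, 12, 9] already have colors [1, 2, 3] — all 3 colors blocked. Contradiction.
The forced assignments end in a contradiction, so G has no proper 3-coloring (χ ≥ 4).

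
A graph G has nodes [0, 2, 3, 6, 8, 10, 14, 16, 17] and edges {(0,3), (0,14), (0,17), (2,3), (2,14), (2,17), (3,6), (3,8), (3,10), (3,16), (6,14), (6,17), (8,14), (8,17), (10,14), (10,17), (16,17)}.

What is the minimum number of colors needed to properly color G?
χ(G) = 2

Clique number ω(G) = 2 (lower bound: χ ≥ ω).
The graph is bipartite (no odd cycle), so 2 colors suffice: χ(G) = 2.
A valid 2-coloring: color 1: [3, 14, 17]; color 2: [0, 2, 6, 8, 10, 16].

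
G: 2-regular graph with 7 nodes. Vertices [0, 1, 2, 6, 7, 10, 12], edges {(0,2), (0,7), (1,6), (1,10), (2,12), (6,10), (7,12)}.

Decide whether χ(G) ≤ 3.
A valid 3-coloring: color 1: [0, 1, 12]; color 2: [2, 6, 7]; color 3: [10].
(χ(G) = 3 ≤ 3.)

Yes, G is 3-colorable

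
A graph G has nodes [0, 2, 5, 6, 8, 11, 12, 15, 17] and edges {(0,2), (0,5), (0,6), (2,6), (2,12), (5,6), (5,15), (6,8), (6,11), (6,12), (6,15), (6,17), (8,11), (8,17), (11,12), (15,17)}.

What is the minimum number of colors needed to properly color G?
χ(G) = 3

Clique number ω(G) = 3 (lower bound: χ ≥ ω).
The clique on [0, 2, 6] has size 3, forcing χ ≥ 3, and the coloring below uses 3 colors, so χ(G) = 3.
A valid 3-coloring: color 1: [6]; color 2: [2, 5, 11, 17]; color 3: [0, 8, 12, 15].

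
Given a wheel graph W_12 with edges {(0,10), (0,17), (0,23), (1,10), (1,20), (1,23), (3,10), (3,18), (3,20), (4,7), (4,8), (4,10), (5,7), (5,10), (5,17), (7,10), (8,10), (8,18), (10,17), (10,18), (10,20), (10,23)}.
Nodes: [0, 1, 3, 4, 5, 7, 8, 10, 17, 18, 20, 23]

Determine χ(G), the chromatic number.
χ(G) = 4

Clique number ω(G) = 3 (lower bound: χ ≥ ω).
Odd cycle [4, 7, 5, 17, 0, 23, 1, 20, 3, 18, 8] needs 3 colors (χ ≥ 3).
Vertex 10 is adjacent to every vertex of [0, 1, 3, 4, 5, 7, 8, 17, 18, 20, 23], which already need 3 colors among themselves, so 10 needs a new color (χ ≥ 4).
The coloring below uses 4 colors, so χ(G) = 4.
A valid 4-coloring: color 1: [10]; color 2: [0, 1, 4, 5, 18]; color 3: [7, 8, 17, 20, 23]; color 4: [3].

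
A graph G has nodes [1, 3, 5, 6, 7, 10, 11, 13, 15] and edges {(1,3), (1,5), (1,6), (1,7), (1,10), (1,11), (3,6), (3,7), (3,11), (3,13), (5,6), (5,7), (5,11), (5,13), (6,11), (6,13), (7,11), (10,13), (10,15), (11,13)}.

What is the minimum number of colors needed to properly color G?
χ(G) = 4

Clique number ω(G) = 4 (lower bound: χ ≥ ω).
The clique on [1, 3, 6, 11] has size 4, forcing χ ≥ 4, and the coloring below uses 4 colors, so χ(G) = 4.
A valid 4-coloring: color 1: [10, 11]; color 2: [1, 13, 15]; color 3: [3, 5]; color 4: [6, 7].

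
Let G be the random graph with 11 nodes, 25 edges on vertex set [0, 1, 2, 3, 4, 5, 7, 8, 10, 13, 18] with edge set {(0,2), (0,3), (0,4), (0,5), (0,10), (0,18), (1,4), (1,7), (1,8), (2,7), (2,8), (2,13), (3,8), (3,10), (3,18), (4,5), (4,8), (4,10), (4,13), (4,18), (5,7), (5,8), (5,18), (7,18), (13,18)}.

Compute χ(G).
χ(G) = 4

Clique number ω(G) = 4 (lower bound: χ ≥ ω).
The clique on [0, 4, 5, 18] has size 4, forcing χ ≥ 4, and the coloring below uses 4 colors, so χ(G) = 4.
A valid 4-coloring: color 1: [2, 3, 4]; color 2: [8, 10, 18]; color 3: [0, 7, 13]; color 4: [1, 5].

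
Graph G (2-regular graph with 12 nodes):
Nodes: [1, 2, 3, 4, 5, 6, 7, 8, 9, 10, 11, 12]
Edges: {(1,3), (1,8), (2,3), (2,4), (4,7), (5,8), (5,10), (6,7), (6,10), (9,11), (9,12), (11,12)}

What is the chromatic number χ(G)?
χ(G) = 3

Clique number ω(G) = 3 (lower bound: χ ≥ ω).
The clique on [9, 11, 12] has size 3, forcing χ ≥ 3, and the coloring below uses 3 colors, so χ(G) = 3.
A valid 3-coloring: color 1: [3, 4, 8, 9, 10]; color 2: [1, 2, 5, 7, 11]; color 3: [6, 12].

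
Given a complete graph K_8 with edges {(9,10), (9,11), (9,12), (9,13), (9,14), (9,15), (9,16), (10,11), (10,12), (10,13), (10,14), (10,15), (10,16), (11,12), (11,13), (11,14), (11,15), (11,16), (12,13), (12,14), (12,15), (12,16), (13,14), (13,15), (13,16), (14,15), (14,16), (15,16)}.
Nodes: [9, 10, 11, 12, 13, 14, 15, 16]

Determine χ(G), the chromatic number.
Clique number ω(G) = 8 (lower bound: χ ≥ ω).
The clique on [9, 10, 11, 12, 13, 14, 15, 16] has size 8, forcing χ ≥ 8, and the coloring below uses 8 colors, so χ(G) = 8.
A valid 8-coloring: color 1: [10]; color 2: [11]; color 3: [12]; color 4: [13]; color 5: [9]; color 6: [16]; color 7: [14]; color 8: [15].

χ(G) = 8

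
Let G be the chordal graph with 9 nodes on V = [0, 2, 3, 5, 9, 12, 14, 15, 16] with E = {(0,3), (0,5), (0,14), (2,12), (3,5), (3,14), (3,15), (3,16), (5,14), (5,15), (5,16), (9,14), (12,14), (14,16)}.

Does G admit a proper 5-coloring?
Yes, G is 5-colorable

A valid 5-coloring: color 1: [2, 14, 15]; color 2: [5, 9, 12]; color 3: [3]; color 4: [0, 16].
(χ(G) = 4 ≤ 5.)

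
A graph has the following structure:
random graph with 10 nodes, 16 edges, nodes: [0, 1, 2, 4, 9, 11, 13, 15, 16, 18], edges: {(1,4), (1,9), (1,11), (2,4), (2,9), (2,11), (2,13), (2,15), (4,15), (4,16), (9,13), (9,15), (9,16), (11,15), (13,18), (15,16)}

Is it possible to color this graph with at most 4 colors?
A valid 4-coloring: color 1: [0, 1, 13, 15]; color 2: [2, 16, 18]; color 3: [4, 9, 11].
(χ(G) = 3 ≤ 4.)

Yes, G is 4-colorable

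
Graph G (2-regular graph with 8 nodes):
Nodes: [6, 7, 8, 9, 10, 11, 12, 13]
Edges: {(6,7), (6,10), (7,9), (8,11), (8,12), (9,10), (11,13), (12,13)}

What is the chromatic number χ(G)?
χ(G) = 2

Clique number ω(G) = 2 (lower bound: χ ≥ ω).
The graph is bipartite (no odd cycle), so 2 colors suffice: χ(G) = 2.
A valid 2-coloring: color 1: [7, 10, 11, 12]; color 2: [6, 8, 9, 13].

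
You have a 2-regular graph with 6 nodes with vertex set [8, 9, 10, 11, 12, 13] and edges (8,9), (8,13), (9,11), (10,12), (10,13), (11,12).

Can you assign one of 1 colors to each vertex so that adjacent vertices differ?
Edge (8,9) forces its endpoints to differ, so 1 color is not enough.

No, G is not 1-colorable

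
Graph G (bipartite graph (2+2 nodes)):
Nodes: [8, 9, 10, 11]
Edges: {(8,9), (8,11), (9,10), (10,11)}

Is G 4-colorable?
A valid 4-coloring: color 1: [8, 10]; color 2: [9, 11].
(χ(G) = 2 ≤ 4.)

Yes, G is 4-colorable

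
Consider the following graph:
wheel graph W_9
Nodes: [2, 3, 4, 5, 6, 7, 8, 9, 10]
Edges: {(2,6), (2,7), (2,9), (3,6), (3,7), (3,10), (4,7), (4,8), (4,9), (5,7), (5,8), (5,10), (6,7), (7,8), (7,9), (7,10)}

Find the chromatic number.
Clique number ω(G) = 3 (lower bound: χ ≥ ω).
The clique on [2, 7, 9] has size 3, forcing χ ≥ 3, and the coloring below uses 3 colors, so χ(G) = 3.
A valid 3-coloring: color 1: [7]; color 2: [2, 3, 4, 5]; color 3: [6, 8, 9, 10].

χ(G) = 3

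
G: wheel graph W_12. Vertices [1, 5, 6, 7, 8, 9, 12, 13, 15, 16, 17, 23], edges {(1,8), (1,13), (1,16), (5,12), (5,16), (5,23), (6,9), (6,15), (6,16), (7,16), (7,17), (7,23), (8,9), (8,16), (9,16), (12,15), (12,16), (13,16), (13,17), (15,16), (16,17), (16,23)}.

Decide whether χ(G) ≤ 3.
No, G is not 3-colorable

Odd cycle [7, 23, 5, 12, 15, 6, 9, 8, 1, 13, 17] needs 3 colors (χ ≥ 3).
Vertex 16 is adjacent to every vertex of [1, 5, 6, 7, 8, 9, 12, 13, 15, 17, 23], which already need 3 colors among themselves, so 16 needs a new color (χ ≥ 4).
Hence χ(G) ≥ 4 > 3, so no proper 3-coloring exists.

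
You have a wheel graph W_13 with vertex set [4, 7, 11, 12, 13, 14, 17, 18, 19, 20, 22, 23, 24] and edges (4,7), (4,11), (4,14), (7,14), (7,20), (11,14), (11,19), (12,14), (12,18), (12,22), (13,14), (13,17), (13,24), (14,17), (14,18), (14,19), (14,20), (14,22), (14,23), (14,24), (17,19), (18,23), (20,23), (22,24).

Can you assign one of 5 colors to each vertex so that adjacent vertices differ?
Yes, G is 5-colorable

A valid 5-coloring: color 1: [14]; color 2: [7, 11, 12, 17, 23, 24]; color 3: [4, 13, 18, 19, 20, 22].
(χ(G) = 3 ≤ 5.)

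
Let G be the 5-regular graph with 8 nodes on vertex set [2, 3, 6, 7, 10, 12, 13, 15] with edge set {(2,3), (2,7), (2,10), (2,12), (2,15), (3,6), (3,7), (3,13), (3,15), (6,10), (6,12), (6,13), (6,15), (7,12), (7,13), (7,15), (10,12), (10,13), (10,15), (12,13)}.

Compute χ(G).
Clique number ω(G) = 4 (lower bound: χ ≥ ω).
The clique on [2, 3, 7, 15] has size 4, forcing χ ≥ 4, and the coloring below uses 4 colors, so χ(G) = 4.
A valid 4-coloring: color 1: [6, 7]; color 2: [12, 15]; color 3: [2, 13]; color 4: [3, 10].

χ(G) = 4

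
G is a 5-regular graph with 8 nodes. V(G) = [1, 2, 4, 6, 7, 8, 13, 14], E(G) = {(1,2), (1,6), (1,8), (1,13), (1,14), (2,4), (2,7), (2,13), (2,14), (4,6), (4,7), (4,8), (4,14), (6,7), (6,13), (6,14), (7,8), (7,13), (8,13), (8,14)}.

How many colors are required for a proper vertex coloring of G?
Clique number ω(G) = 3 (lower bound: χ ≥ ω).
Odd cycle [14, 1, 13, 7, 4] needs 3 colors (χ ≥ 3).
Vertex 2 is adjacent to every vertex of [1, 4, 7, 13, 14], which already need 3 colors among themselves, so 2 needs a new color (χ ≥ 4).
The coloring below uses 4 colors, so χ(G) = 4.
A valid 4-coloring: color 1: [7, 14]; color 2: [4, 13]; color 3: [2, 6, 8]; color 4: [1].

χ(G) = 4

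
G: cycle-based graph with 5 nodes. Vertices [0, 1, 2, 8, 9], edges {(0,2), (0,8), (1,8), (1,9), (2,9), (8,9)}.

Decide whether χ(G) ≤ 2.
No, G is not 2-colorable

The clique on vertices [1, 8, 9] has size 3 > 2, so it alone needs 3 colors.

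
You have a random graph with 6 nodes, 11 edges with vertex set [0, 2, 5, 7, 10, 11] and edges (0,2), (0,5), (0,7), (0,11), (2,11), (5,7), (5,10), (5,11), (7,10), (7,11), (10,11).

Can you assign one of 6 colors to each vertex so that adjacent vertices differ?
A valid 6-coloring: color 1: [11]; color 2: [2, 7]; color 3: [5]; color 4: [0, 10].
(χ(G) = 4 ≤ 6.)

Yes, G is 6-colorable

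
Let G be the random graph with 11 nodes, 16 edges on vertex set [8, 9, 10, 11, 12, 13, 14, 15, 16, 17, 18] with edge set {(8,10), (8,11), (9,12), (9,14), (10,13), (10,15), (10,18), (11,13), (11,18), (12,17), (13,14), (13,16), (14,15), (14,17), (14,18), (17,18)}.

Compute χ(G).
Clique number ω(G) = 3 (lower bound: χ ≥ ω).
The clique on [14, 17, 18] has size 3, forcing χ ≥ 3, and the coloring below uses 3 colors, so χ(G) = 3.
A valid 3-coloring: color 1: [10, 11, 12, 14, 16]; color 2: [8, 9, 13, 15, 18]; color 3: [17].

χ(G) = 3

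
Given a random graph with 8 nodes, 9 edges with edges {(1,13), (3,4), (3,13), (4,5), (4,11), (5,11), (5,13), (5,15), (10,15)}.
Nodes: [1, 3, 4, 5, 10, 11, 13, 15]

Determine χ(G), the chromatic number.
Clique number ω(G) = 3 (lower bound: χ ≥ ω).
The clique on [4, 5, 11] has size 3, forcing χ ≥ 3, and the coloring below uses 3 colors, so χ(G) = 3.
A valid 3-coloring: color 1: [1, 3, 5, 10]; color 2: [4, 13, 15]; color 3: [11].

χ(G) = 3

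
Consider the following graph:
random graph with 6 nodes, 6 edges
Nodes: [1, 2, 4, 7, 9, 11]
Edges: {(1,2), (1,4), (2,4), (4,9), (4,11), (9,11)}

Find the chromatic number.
χ(G) = 3

Clique number ω(G) = 3 (lower bound: χ ≥ ω).
The clique on [4, 9, 11] has size 3, forcing χ ≥ 3, and the coloring below uses 3 colors, so χ(G) = 3.
A valid 3-coloring: color 1: [4, 7]; color 2: [1, 9]; color 3: [2, 11].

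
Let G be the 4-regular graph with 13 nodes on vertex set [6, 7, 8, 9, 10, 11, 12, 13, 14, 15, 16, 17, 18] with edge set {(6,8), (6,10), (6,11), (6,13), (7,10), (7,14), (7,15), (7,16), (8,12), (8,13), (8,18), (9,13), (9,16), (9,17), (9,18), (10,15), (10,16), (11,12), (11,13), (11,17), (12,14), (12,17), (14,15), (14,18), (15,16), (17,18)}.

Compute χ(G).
χ(G) = 4

Clique number ω(G) = 4 (lower bound: χ ≥ ω).
The clique on [7, 10, 15, 16] has size 4, forcing χ ≥ 4, and the coloring below uses 4 colors, so χ(G) = 4.
A valid 4-coloring: color 1: [6, 14, 16, 17]; color 2: [7, 8, 9, 11]; color 3: [12, 13, 15, 18]; color 4: [10].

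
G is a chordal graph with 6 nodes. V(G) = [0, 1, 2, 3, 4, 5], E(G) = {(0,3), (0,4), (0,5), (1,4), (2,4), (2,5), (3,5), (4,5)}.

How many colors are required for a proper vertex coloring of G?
χ(G) = 3

Clique number ω(G) = 3 (lower bound: χ ≥ ω).
The clique on [0, 3, 5] has size 3, forcing χ ≥ 3, and the coloring below uses 3 colors, so χ(G) = 3.
A valid 3-coloring: color 1: [1, 5]; color 2: [3, 4]; color 3: [0, 2].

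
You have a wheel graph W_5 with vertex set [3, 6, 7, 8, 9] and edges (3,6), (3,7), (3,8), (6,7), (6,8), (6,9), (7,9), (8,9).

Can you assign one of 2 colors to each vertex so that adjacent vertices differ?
No, G is not 2-colorable

The clique on vertices [6, 8, 9] has size 3 > 2, so it alone needs 3 colors.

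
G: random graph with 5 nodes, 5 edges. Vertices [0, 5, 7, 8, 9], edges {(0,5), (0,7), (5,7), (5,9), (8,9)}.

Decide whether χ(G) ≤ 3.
A valid 3-coloring: color 1: [5, 8]; color 2: [7, 9]; color 3: [0].
(χ(G) = 3 ≤ 3.)

Yes, G is 3-colorable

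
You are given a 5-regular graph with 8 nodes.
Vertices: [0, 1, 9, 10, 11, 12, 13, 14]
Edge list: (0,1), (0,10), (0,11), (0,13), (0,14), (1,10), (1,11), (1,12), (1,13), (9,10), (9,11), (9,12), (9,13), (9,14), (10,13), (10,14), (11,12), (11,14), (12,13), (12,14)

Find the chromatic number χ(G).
Clique number ω(G) = 4 (lower bound: χ ≥ ω).
The clique on [0, 1, 10, 13] has size 4, forcing χ ≥ 4, and the coloring below uses 4 colors, so χ(G) = 4.
A valid 4-coloring: color 1: [13, 14]; color 2: [0, 12]; color 3: [10, 11]; color 4: [1, 9].

χ(G) = 4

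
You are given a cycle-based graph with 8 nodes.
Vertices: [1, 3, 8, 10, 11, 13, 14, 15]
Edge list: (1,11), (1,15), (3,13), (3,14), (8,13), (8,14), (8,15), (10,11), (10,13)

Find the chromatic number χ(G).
Clique number ω(G) = 2 (lower bound: χ ≥ ω).
The graph is bipartite (no odd cycle), so 2 colors suffice: χ(G) = 2.
A valid 2-coloring: color 1: [1, 3, 8, 10]; color 2: [11, 13, 14, 15].

χ(G) = 2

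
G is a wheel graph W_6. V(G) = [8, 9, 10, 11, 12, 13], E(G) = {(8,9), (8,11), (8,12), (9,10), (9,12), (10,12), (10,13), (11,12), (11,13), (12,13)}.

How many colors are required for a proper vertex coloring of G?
Clique number ω(G) = 3 (lower bound: χ ≥ ω).
Odd cycle [10, 9, 8, 11, 13] needs 3 colors (χ ≥ 3).
Vertex 12 is adjacent to every vertex of [8, 9, 10, 11, 13], which already need 3 colors among themselves, so 12 needs a new color (χ ≥ 4).
The coloring below uses 4 colors, so χ(G) = 4.
A valid 4-coloring: color 1: [12]; color 2: [10, 11]; color 3: [9, 13]; color 4: [8].

χ(G) = 4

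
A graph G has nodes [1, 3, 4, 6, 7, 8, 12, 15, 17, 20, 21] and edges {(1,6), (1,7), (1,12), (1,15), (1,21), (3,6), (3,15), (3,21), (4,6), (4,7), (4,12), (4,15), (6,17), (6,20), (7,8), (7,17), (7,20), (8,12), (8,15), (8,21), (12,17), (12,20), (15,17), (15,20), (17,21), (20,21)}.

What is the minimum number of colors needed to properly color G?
χ(G) = 2

Clique number ω(G) = 2 (lower bound: χ ≥ ω).
The graph is bipartite (no odd cycle), so 2 colors suffice: χ(G) = 2.
A valid 2-coloring: color 1: [6, 7, 12, 15, 21]; color 2: [1, 3, 4, 8, 17, 20].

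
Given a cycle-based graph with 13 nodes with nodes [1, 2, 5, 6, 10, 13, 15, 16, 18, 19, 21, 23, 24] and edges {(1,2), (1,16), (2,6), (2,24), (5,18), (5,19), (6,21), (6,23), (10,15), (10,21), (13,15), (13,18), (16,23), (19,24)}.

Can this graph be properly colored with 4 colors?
Yes, G is 4-colorable

A valid 4-coloring: color 1: [2, 15, 16, 18, 19, 21]; color 2: [1, 5, 6, 10, 13, 24]; color 3: [23].
(χ(G) = 3 ≤ 4.)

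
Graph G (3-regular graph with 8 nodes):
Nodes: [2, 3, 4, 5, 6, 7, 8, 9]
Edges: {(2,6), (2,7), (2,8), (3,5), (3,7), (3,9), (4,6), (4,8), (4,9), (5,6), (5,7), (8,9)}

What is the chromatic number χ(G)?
Clique number ω(G) = 3 (lower bound: χ ≥ ω).
The clique on [3, 5, 7] has size 3, forcing χ ≥ 3, and the coloring below uses 3 colors, so χ(G) = 3.
A valid 3-coloring: color 1: [3, 6, 8]; color 2: [4, 7]; color 3: [2, 5, 9].

χ(G) = 3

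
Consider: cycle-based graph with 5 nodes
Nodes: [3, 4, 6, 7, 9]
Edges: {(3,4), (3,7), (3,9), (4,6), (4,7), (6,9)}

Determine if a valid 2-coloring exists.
The clique on vertices [3, 4, 7] has size 3 > 2, so it alone needs 3 colors.

No, G is not 2-colorable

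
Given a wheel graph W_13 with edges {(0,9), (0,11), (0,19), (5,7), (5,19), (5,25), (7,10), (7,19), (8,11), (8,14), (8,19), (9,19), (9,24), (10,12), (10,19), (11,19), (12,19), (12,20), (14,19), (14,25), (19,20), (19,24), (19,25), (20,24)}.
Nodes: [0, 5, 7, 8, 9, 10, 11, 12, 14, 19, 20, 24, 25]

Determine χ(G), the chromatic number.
Clique number ω(G) = 3 (lower bound: χ ≥ ω).
The clique on [0, 9, 19] has size 3, forcing χ ≥ 3, and the coloring below uses 3 colors, so χ(G) = 3.
A valid 3-coloring: color 1: [19]; color 2: [0, 7, 8, 12, 24, 25]; color 3: [5, 9, 10, 11, 14, 20].

χ(G) = 3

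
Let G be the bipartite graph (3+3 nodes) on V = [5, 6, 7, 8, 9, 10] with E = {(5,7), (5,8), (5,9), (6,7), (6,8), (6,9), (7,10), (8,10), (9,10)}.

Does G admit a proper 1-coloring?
Edge (8,10) forces its endpoints to differ, so 1 color is not enough.

No, G is not 1-colorable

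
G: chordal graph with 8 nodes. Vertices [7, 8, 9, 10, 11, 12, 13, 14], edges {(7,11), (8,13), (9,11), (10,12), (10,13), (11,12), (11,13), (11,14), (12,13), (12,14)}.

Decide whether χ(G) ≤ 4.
A valid 4-coloring: color 1: [8, 10, 11]; color 2: [7, 9, 12]; color 3: [13, 14].
(χ(G) = 3 ≤ 4.)

Yes, G is 4-colorable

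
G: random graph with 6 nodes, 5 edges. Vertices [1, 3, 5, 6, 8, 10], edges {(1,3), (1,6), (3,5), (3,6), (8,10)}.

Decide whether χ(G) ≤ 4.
A valid 4-coloring: color 1: [3, 8]; color 2: [1, 5, 10]; color 3: [6].
(χ(G) = 3 ≤ 4.)

Yes, G is 4-colorable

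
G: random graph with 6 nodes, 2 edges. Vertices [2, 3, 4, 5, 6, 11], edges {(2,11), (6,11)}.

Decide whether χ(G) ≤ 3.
Yes, G is 3-colorable

A valid 3-coloring: color 1: [3, 4, 5, 11]; color 2: [2, 6].
(χ(G) = 2 ≤ 3.)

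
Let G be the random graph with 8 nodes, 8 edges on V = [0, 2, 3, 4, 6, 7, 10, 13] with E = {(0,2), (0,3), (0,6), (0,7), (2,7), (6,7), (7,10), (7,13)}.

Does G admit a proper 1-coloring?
No, G is not 1-colorable

The clique on vertices [0, 2, 7] has size 3 > 1, so it alone needs 3 colors.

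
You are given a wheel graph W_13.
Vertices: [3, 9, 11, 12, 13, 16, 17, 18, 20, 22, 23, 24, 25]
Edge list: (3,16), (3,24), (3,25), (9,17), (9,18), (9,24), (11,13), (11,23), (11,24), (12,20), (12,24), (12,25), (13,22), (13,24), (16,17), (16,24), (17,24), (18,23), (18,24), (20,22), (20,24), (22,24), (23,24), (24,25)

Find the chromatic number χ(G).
χ(G) = 3

Clique number ω(G) = 3 (lower bound: χ ≥ ω).
The clique on [3, 16, 24] has size 3, forcing χ ≥ 3, and the coloring below uses 3 colors, so χ(G) = 3.
A valid 3-coloring: color 1: [24]; color 2: [9, 13, 16, 20, 23, 25]; color 3: [3, 11, 12, 17, 18, 22].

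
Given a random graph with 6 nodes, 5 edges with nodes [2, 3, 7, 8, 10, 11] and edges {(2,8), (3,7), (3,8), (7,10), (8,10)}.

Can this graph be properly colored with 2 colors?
A valid 2-coloring: color 1: [7, 8, 11]; color 2: [2, 3, 10].
(χ(G) = 2 ≤ 2.)

Yes, G is 2-colorable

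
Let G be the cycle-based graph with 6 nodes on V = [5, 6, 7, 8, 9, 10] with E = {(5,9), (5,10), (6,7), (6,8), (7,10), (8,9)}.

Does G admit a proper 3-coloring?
Yes, G is 3-colorable

A valid 3-coloring: color 1: [6, 9, 10]; color 2: [5, 7, 8].
(χ(G) = 2 ≤ 3.)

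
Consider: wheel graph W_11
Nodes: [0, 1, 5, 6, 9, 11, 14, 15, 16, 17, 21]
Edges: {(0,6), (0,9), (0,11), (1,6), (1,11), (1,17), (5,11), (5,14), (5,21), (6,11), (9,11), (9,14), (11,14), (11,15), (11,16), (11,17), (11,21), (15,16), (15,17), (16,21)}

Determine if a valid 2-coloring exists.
No, G is not 2-colorable

The clique on vertices [0, 9, 11] has size 3 > 2, so it alone needs 3 colors.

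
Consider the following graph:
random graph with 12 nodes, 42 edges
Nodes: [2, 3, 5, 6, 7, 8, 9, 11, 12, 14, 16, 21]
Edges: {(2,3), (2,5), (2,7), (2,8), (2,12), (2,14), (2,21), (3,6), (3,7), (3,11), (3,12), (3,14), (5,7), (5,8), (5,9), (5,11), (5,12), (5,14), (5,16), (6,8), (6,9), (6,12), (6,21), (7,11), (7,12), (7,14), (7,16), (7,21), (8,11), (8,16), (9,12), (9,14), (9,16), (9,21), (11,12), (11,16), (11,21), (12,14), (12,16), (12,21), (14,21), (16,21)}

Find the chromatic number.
χ(G) = 5

Clique number ω(G) = 5 (lower bound: χ ≥ ω).
The clique on [7, 11, 12, 16, 21] has size 5, forcing χ ≥ 5, and the coloring below uses 5 colors, so χ(G) = 5.
A valid 5-coloring: color 1: [8, 12]; color 2: [3, 5, 21]; color 3: [7, 9]; color 4: [2, 6, 11]; color 5: [14, 16].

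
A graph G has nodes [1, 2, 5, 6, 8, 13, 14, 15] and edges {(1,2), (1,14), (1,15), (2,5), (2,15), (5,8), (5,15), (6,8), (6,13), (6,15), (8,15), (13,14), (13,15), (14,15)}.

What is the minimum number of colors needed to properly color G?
Clique number ω(G) = 3 (lower bound: χ ≥ ω).
Odd cycle [6, 8, 5, 2, 1, 14, 13] needs 3 colors (χ ≥ 3).
Vertex 15 is adjacent to every vertex of [1, 2, 5, 6, 8, 13, 14], which already need 3 colors among themselves, so 15 needs a new color (χ ≥ 4).
The coloring below uses 4 colors, so χ(G) = 4.
A valid 4-coloring: color 1: [15]; color 2: [5, 6, 14]; color 3: [2, 8, 13]; color 4: [1].

χ(G) = 4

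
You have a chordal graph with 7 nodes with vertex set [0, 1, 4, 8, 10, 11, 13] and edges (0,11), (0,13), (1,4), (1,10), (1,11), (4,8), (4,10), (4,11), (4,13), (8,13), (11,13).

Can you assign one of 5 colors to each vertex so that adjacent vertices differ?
A valid 5-coloring: color 1: [0, 4]; color 2: [8, 10, 11]; color 3: [1, 13].
(χ(G) = 3 ≤ 5.)

Yes, G is 5-colorable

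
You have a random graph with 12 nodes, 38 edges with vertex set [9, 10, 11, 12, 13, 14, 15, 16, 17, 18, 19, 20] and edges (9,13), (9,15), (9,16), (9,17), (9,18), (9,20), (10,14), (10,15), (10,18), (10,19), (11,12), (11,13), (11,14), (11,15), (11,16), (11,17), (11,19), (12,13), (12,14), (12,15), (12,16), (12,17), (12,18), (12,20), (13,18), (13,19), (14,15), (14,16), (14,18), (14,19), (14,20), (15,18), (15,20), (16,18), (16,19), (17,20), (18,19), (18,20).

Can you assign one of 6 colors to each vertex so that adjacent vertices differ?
A valid 6-coloring: color 1: [11, 18]; color 2: [9, 14]; color 3: [12, 19]; color 4: [13, 15, 16, 17]; color 5: [10, 20].
(χ(G) = 5 ≤ 6.)

Yes, G is 6-colorable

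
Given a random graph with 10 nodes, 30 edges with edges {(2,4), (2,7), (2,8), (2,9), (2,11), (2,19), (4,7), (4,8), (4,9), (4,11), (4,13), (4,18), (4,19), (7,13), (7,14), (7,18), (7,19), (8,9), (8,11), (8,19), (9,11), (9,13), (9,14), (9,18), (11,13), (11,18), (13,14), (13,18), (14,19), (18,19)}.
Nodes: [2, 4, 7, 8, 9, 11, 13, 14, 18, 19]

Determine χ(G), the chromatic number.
Clique number ω(G) = 5 (lower bound: χ ≥ ω).
The clique on [2, 4, 8, 9, 11] has size 5, forcing χ ≥ 5, and the coloring below uses 5 colors, so χ(G) = 5.
A valid 5-coloring: color 1: [4, 14]; color 2: [9, 19]; color 3: [2, 13]; color 4: [7, 11]; color 5: [8, 18].

χ(G) = 5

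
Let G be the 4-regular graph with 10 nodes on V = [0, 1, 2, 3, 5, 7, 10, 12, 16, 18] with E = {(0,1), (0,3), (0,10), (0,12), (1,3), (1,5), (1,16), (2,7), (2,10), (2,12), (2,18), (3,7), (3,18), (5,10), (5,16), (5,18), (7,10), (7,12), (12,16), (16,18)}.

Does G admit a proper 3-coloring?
Yes, G is 3-colorable

A valid 3-coloring: color 1: [0, 7, 16]; color 2: [1, 10, 12, 18]; color 3: [2, 3, 5].
(χ(G) = 3 ≤ 3.)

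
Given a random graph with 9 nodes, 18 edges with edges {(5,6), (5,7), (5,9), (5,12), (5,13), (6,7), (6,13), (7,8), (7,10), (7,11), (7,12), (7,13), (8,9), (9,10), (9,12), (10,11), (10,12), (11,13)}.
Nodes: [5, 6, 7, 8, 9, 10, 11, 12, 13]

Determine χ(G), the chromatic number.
χ(G) = 4

Clique number ω(G) = 4 (lower bound: χ ≥ ω).
The clique on [5, 6, 7, 13] has size 4, forcing χ ≥ 4, and the coloring below uses 4 colors, so χ(G) = 4.
A valid 4-coloring: color 1: [7, 9]; color 2: [5, 8, 10]; color 3: [12, 13]; color 4: [6, 11].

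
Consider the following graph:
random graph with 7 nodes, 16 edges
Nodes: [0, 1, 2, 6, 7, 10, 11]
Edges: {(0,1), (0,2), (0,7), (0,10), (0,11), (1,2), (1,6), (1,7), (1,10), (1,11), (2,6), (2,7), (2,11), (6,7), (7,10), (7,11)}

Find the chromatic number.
χ(G) = 5

Clique number ω(G) = 5 (lower bound: χ ≥ ω).
The clique on [0, 1, 2, 7, 11] has size 5, forcing χ ≥ 5, and the coloring below uses 5 colors, so χ(G) = 5.
A valid 5-coloring: color 1: [1]; color 2: [7]; color 3: [0, 6]; color 4: [2, 10]; color 5: [11].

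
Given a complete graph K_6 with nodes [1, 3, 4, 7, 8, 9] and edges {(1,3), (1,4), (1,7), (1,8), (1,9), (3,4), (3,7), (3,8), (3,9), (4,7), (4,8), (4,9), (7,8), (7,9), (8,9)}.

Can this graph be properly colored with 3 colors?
No, G is not 3-colorable

The clique on vertices [1, 3, 4, 7, 8, 9] has size 6 > 3, so it alone needs 6 colors.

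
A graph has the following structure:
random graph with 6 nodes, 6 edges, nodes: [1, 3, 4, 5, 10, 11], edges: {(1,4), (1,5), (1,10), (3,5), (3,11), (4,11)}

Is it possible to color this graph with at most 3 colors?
Yes, G is 3-colorable

A valid 3-coloring: color 1: [1, 3]; color 2: [5, 10, 11]; color 3: [4].
(χ(G) = 3 ≤ 3.)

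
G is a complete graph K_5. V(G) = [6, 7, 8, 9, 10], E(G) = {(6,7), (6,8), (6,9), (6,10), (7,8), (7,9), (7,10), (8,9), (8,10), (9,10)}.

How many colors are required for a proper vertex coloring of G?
Clique number ω(G) = 5 (lower bound: χ ≥ ω).
The clique on [6, 7, 8, 9, 10] has size 5, forcing χ ≥ 5, and the coloring below uses 5 colors, so χ(G) = 5.
A valid 5-coloring: color 1: [6]; color 2: [7]; color 3: [9]; color 4: [10]; color 5: [8].

χ(G) = 5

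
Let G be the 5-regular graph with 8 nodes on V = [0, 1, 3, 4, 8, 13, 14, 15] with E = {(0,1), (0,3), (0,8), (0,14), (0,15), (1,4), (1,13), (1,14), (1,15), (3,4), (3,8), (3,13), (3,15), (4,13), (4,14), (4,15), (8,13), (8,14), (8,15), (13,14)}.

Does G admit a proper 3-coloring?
The clique on vertices [0, 3, 8, 15] has size 4 > 3, so it alone needs 4 colors.

No, G is not 3-colorable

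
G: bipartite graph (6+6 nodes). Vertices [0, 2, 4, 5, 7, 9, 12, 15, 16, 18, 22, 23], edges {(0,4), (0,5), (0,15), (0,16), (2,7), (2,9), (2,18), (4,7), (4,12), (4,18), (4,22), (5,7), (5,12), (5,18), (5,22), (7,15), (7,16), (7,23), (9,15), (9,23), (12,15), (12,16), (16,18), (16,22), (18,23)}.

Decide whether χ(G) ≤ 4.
Yes, G is 4-colorable

A valid 4-coloring: color 1: [0, 7, 9, 12, 18, 22]; color 2: [2, 4, 5, 15, 16, 23].
(χ(G) = 2 ≤ 4.)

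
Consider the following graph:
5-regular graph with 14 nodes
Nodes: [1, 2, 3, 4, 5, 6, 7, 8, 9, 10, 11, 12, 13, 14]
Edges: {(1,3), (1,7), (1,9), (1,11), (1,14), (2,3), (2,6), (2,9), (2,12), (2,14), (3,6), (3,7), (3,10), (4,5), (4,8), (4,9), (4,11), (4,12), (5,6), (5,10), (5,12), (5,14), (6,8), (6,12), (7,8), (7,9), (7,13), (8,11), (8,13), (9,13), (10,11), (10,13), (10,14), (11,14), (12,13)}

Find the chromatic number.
Clique number ω(G) = 3 (lower bound: χ ≥ ω).
Suppose a proper 3-coloring c exists. The clique [1, 3, 7] takes 3 distinct colors; by symmetry let c(1) = 1, c(3) = 2, c(7) = 3.
- Vertex 9: neighbors [1, 7] already have colors [1, 3] ⇒ c(9) = 2.
- Vertex 13: neighbors [9, 7] already have colors [2, 3] ⇒ c(13) = 1.
- Vertex 8: neighbors [13, 7] already have colors [1, 3] ⇒ c(8) = 2.
- Vertex 10: neighbors [13, 3] already have colors [1, 2] ⇒ c(10) = 3.
- Vertex 11: neighbors [1, 8, 10] already have colors [1, 2, 3] — all 3 colors blocked. Contradiction.
The forced assignments end in a contradiction, so G has no proper 3-coloring (χ ≥ 4).
The coloring below uses 4 colors, so χ(G) = 4.
A valid 4-coloring: color 1: [4, 6, 7, 14]; color 2: [1, 8, 10, 12]; color 3: [3, 5, 9, 11]; color 4: [2, 13].

χ(G) = 4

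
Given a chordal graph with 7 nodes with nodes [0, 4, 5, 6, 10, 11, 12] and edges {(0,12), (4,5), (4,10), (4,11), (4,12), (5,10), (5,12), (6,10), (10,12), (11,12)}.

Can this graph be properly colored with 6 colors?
A valid 6-coloring: color 1: [6, 12]; color 2: [0, 4]; color 3: [10, 11]; color 4: [5].
(χ(G) = 4 ≤ 6.)

Yes, G is 6-colorable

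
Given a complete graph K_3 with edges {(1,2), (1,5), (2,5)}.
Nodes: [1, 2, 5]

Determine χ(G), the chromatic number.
Clique number ω(G) = 3 (lower bound: χ ≥ ω).
The clique on [1, 2, 5] has size 3, forcing χ ≥ 3, and the coloring below uses 3 colors, so χ(G) = 3.
A valid 3-coloring: color 1: [5]; color 2: [2]; color 3: [1].

χ(G) = 3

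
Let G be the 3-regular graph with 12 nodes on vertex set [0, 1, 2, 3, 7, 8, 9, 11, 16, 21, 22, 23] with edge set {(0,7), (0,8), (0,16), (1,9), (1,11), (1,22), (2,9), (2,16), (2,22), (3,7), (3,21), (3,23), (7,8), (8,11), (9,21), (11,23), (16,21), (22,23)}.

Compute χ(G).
χ(G) = 3

Clique number ω(G) = 3 (lower bound: χ ≥ ω).
The clique on [0, 7, 8] has size 3, forcing χ ≥ 3, and the coloring below uses 3 colors, so χ(G) = 3.
A valid 3-coloring: color 1: [0, 2, 3, 11]; color 2: [1, 7, 21, 23]; color 3: [8, 9, 16, 22].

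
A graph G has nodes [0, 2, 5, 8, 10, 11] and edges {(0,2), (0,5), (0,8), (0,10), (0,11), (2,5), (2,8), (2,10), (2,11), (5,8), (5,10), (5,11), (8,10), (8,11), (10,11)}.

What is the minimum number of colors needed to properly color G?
Clique number ω(G) = 6 (lower bound: χ ≥ ω).
The clique on [0, 2, 5, 8, 10, 11] has size 6, forcing χ ≥ 6, and the coloring below uses 6 colors, so χ(G) = 6.
A valid 6-coloring: color 1: [5]; color 2: [10]; color 3: [8]; color 4: [2]; color 5: [0]; color 6: [11].

χ(G) = 6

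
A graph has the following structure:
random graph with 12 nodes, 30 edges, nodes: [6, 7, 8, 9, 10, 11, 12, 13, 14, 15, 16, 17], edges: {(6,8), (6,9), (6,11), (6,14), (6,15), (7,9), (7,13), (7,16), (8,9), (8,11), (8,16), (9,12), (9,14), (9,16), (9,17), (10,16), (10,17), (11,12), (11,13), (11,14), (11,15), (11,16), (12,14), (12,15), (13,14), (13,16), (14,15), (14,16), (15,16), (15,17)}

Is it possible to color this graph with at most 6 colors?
Yes, G is 6-colorable

A valid 6-coloring: color 1: [6, 12, 16, 17]; color 2: [9, 10, 11]; color 3: [7, 8, 14]; color 4: [13, 15].
(χ(G) = 4 ≤ 6.)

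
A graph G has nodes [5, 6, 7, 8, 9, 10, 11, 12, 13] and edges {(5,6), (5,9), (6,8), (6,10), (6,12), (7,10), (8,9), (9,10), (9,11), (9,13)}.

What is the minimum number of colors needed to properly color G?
χ(G) = 2

Clique number ω(G) = 2 (lower bound: χ ≥ ω).
The graph is bipartite (no odd cycle), so 2 colors suffice: χ(G) = 2.
A valid 2-coloring: color 1: [6, 7, 9]; color 2: [5, 8, 10, 11, 12, 13].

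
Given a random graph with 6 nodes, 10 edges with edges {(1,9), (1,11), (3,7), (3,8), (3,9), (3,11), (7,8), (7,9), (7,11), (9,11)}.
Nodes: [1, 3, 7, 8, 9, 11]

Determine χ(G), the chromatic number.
Clique number ω(G) = 4 (lower bound: χ ≥ ω).
The clique on [3, 7, 9, 11] has size 4, forcing χ ≥ 4, and the coloring below uses 4 colors, so χ(G) = 4.
A valid 4-coloring: color 1: [1, 3]; color 2: [8, 9]; color 3: [11]; color 4: [7].

χ(G) = 4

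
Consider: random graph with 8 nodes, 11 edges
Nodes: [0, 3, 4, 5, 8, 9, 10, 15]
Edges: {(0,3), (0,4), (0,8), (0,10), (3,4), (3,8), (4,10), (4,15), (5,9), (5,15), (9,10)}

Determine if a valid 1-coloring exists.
No, G is not 1-colorable

The clique on vertices [0, 4, 10] has size 3 > 1, so it alone needs 3 colors.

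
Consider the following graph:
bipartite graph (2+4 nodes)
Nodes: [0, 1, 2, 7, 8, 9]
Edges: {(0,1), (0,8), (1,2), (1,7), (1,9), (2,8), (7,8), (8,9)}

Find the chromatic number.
Clique number ω(G) = 2 (lower bound: χ ≥ ω).
The graph is bipartite (no odd cycle), so 2 colors suffice: χ(G) = 2.
A valid 2-coloring: color 1: [1, 8]; color 2: [0, 2, 7, 9].

χ(G) = 2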